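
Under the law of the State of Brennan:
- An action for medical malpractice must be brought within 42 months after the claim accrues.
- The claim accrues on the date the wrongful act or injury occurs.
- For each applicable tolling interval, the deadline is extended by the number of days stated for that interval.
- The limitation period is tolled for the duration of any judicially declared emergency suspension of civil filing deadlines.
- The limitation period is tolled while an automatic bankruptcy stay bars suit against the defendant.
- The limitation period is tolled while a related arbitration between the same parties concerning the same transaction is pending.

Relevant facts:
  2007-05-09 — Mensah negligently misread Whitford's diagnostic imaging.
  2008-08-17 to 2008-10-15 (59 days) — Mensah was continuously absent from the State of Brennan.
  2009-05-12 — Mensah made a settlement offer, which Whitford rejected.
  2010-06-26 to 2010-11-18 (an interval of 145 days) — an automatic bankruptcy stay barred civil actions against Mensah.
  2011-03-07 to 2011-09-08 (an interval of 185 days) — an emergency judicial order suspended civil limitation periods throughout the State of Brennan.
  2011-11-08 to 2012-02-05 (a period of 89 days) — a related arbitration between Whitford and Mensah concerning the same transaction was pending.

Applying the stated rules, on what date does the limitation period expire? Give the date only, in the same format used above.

The claim accrued on 2007-05-09, when the wrongful act occurred.
42 months from 2007-05-09 is 2010-11-09.
The period was tolled for 145 days by the automatic bankruptcy stay (2010-06-26 to 2010-11-18), pushing the deadline to 2011-04-03.
The emergency suspension of filing deadlines from 2011-03-07 to 2011-09-08 tolled the period for 185 days, extending the deadline to 2011-10-05.
The pending related arbitration starting 2011-11-08 came too late — the period had run on 2011-10-05 — and so does not extend the deadline.
No stated provision tolls the period for the defendant's absence, so the interval from 2008-08-17 to 2008-10-15 has no effect on the deadline.
Nothing else in the chronology tolls or restarts the period.

2011-10-05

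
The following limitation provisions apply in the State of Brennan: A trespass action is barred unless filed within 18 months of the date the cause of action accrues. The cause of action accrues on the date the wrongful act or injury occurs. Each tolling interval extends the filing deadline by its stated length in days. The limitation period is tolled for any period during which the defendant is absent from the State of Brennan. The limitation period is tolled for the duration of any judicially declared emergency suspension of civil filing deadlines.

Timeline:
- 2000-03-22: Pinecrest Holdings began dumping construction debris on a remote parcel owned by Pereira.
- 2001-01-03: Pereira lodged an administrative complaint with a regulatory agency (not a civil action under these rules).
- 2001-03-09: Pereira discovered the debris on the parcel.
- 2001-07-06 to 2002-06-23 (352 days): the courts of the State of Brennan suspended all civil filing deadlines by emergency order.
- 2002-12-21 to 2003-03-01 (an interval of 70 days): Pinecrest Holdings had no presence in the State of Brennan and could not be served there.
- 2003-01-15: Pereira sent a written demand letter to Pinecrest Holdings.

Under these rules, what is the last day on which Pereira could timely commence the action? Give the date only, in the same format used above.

Accrual is governed by the date of the act, so the period began to run on 2000-03-22; the later discovery on 2001-03-09 is irrelevant under the stated rule.
The untolled deadline — 18 months after 2000-03-22 — is 2001-09-22.
The emergency suspension of filing deadlines from 2001-07-06 to 2002-06-23 tolled the period for 352 days, extending the deadline to 2002-09-09.
The defendant's absence from the jurisdiction from 2002-12-21 to 2003-03-01 began after the period had already run on 2002-09-09, so it has no tolling effect.
The other events in the timeline have no effect on the limitation period under the stated rules.

2002-09-09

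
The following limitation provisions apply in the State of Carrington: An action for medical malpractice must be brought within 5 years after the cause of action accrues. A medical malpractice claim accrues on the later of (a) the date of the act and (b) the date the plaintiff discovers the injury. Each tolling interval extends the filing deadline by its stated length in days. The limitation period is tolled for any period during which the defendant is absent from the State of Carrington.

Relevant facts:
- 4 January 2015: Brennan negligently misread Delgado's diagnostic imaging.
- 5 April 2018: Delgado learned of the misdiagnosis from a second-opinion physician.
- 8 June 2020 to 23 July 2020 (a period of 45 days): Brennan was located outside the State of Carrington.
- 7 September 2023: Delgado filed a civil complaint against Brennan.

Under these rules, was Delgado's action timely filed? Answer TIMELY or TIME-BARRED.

The claim accrued on 5 April 2018 — the later of the 4 January 2015 act and the 5 April 2018 discovery.
Adding the 5 years base period to 5 April 2018 gives a deadline of 5 April 2023, before any tolling.
Because the defendant's absence from the jurisdiction ran from 8 June 2020 to 23 July 2020, the deadline is extended by 45 days to 20 May 2023.
The 7 September 2023 filing falls after the 20 May 2023 deadline; the claim is time-barred.

TIME-BARRED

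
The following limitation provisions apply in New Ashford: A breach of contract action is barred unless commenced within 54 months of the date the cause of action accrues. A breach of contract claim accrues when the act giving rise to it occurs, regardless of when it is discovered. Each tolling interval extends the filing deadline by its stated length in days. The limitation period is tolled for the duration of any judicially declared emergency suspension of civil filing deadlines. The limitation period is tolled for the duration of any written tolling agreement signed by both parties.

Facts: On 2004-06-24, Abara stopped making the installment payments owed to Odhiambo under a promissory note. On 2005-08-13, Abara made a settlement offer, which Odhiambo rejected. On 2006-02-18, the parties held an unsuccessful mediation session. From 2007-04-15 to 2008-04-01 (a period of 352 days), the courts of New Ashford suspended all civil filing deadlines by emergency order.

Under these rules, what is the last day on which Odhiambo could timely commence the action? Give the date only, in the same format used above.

2009-12-11

The claim accrued on 2004-06-24, when the wrongful act occurred.
54 months from 2004-06-24 is 2008-12-24.
The period was tolled for 352 days by the emergency suspension of filing deadlines (2007-04-15 to 2008-04-01), pushing the deadline to 2009-12-11.
Nothing else in the chronology tolls or restarts the period.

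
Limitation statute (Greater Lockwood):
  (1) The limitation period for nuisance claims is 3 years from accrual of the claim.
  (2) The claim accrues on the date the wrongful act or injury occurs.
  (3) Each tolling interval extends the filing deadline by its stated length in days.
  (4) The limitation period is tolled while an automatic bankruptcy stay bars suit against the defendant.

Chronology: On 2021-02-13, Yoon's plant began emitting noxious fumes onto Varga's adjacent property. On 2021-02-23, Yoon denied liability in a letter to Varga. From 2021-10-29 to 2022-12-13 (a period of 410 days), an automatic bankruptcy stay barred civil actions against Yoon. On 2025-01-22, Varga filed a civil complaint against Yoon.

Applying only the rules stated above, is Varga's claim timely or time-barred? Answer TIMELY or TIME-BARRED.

TIMELY

The claim accrued on 2021-02-13, the date of the act.
Adding the 3 years base period to 2021-02-13 gives a deadline of 2024-02-13, before any tolling.
The automatic bankruptcy stay from 2021-10-29 to 2022-12-13 tolled the period for 410 days, extending the deadline to 2025-03-29.
None of the other events listed affects the running of the period under the stated rules.
Varga filed on 2025-01-22, before the 2025-03-29 deadline, so the action is timely.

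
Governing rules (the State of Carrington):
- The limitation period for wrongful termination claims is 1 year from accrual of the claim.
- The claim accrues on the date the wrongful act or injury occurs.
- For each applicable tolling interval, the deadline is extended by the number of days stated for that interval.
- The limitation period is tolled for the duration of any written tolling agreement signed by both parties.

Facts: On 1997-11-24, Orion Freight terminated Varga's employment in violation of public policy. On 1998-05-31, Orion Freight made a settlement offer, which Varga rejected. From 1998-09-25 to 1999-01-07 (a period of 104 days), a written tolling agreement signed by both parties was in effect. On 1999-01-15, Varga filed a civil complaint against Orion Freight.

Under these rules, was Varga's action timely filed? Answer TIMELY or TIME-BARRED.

TIMELY

The limitation period began to run on 1997-11-24.
Adding the 1 year base period to 1997-11-24 gives a deadline of 1998-11-24, before any tolling.
The written tolling agreement from 1998-09-25 to 1999-01-07 tolled the period for 104 days, extending the deadline to 1999-03-08.
Nothing else in the chronology tolls or restarts the period.
Filing on 1999-01-15 beat the 1999-03-08 deadline — the action is timely.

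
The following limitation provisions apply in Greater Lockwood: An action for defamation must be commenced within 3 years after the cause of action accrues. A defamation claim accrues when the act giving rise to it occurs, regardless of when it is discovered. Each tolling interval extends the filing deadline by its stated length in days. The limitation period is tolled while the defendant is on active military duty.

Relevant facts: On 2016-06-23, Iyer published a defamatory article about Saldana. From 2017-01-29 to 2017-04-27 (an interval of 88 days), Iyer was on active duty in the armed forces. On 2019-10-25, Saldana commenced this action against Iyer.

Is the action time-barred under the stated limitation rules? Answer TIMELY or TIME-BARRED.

The cause of action accrued on 2016-06-23, the date of the act.
Adding the 3 years base period to 2016-06-23 gives a deadline of 2019-06-23, before any tolling.
The defendant's active military service from 2017-01-29 to 2017-04-27 tolled the period for 88 days, extending the deadline to 2019-09-19.
Saldana filed on 2019-10-25, after the 2019-09-19 deadline, so the action is time-barred.

TIME-BARRED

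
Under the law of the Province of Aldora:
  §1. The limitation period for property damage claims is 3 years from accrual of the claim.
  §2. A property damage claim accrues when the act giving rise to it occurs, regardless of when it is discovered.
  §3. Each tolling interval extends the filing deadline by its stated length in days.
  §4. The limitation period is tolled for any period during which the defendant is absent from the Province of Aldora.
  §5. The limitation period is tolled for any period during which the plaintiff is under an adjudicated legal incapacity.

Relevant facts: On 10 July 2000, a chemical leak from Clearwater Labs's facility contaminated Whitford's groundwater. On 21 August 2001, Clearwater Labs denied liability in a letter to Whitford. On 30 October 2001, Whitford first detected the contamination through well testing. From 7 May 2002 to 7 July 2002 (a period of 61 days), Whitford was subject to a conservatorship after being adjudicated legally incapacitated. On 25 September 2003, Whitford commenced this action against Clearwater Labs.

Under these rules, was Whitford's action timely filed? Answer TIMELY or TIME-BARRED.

TIME-BARRED

Because the rule ties accrual to occurrence, the claim accrued on 10 July 2000, not on the 30 October 2001 discovery date.
The untolled deadline — 3 years after 10 July 2000 — is 10 July 2003.
Because the plaintiff's legal incapacity ran from 7 May 2002 to 7 July 2002, the deadline is extended by 61 days to 9 September 2003.
The other events in the timeline have no effect on the limitation period under the stated rules.
Whitford filed on 25 September 2003, after the 9 September 2003 deadline, so the action is time-barred.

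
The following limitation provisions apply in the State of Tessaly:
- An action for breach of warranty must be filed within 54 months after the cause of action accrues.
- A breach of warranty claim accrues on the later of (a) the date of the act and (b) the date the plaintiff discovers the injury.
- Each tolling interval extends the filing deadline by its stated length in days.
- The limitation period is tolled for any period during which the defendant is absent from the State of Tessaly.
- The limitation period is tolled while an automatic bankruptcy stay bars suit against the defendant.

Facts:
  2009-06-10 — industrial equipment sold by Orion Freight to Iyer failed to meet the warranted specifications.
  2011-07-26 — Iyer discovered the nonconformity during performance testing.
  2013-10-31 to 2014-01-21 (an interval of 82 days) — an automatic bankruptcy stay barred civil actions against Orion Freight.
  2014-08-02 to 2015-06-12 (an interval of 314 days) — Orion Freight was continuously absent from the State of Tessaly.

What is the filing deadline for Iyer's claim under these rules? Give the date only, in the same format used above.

2017-02-25

Taking the later of the act (2009-06-10) and discovery (2011-07-26), the claim accrued on 2011-07-26.
The untolled deadline — 54 months after 2011-07-26 — is 2016-01-26.
The period was tolled for 82 days by the automatic bankruptcy stay (2013-10-31 to 2014-01-21), pushing the deadline to 2016-04-17.
Because the defendant's absence from the jurisdiction ran from 2014-08-02 to 2015-06-12, the deadline is extended by 314 days to 2017-02-25.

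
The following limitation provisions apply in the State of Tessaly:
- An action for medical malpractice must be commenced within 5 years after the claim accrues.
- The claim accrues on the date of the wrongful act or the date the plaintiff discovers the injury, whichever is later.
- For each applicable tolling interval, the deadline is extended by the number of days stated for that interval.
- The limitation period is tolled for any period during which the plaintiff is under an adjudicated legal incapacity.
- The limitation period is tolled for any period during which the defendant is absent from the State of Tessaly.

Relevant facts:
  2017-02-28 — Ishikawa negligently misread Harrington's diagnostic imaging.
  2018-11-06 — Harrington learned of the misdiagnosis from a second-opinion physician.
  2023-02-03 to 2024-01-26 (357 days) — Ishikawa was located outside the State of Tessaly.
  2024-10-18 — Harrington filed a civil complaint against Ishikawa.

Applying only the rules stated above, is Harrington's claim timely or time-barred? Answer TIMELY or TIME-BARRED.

TIMELY

Because discovery on 2018-11-06 post-dates the 2017-02-28 act, accrual under the later-of rule falls on 2018-11-06.
5 years from 2018-11-06 is 2023-11-06.
The defendant's absence from the jurisdiction from 2023-02-03 to 2024-01-26 tolled the period for 357 days, extending the deadline to 2024-10-28.
The 2024-10-18 filing precedes the 2024-10-28 deadline; the claim is timely.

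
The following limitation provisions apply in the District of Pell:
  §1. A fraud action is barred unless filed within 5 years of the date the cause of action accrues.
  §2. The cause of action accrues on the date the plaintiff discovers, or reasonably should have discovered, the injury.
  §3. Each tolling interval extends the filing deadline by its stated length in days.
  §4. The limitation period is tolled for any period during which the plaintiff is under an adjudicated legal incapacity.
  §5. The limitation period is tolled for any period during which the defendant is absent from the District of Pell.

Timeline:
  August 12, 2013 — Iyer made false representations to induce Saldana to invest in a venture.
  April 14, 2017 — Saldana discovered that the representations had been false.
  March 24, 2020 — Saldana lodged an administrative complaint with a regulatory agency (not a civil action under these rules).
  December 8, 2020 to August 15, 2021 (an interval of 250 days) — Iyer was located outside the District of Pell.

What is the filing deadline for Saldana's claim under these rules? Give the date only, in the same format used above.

Accrual is tied to discovery, so the period began on April 14, 2017 rather than on August 12, 2013 when the act occurred.
The untolled deadline — 5 years after April 14, 2017 — is April 14, 2022.
The period was tolled for 250 days by the defendant's absence from the jurisdiction (December 8, 2020 to August 15, 2021), pushing the deadline to December 20, 2022.
The other events in the timeline have no effect on the limitation period under the stated rules.

December 20, 2022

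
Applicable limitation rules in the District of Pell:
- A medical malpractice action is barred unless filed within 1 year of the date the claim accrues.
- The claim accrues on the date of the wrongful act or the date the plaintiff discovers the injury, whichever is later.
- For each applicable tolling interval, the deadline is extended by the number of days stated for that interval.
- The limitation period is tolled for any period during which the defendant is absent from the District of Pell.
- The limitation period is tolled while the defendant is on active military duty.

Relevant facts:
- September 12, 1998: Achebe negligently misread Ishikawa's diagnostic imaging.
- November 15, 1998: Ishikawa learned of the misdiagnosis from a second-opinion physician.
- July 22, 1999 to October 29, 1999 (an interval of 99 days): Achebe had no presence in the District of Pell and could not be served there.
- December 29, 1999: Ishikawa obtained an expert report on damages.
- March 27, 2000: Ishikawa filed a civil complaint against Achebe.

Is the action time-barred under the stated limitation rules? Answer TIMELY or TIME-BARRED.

The claim accrued on November 15, 1998 — the later of the September 12, 1998 act and the November 15, 1998 discovery.
The untolled deadline — 1 year after November 15, 1998 — is November 15, 1999.
The defendant's absence from the jurisdiction from July 22, 1999 to October 29, 1999 tolled the period for 99 days, extending the deadline to February 22, 2000.
Nothing else in the chronology tolls or restarts the period.
The March 27, 2000 filing falls after the February 22, 2000 deadline; the claim is time-barred.

TIME-BARRED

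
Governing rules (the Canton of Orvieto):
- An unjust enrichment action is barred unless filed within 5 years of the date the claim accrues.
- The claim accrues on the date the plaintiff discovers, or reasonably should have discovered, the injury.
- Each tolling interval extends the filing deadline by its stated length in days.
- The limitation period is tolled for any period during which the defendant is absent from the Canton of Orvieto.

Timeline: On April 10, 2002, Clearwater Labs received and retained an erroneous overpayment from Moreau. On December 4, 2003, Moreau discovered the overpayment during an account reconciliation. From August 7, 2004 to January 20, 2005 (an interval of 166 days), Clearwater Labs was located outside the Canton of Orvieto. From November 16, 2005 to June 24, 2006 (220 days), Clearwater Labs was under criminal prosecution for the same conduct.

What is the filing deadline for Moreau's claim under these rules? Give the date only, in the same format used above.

May 19, 2009

Accrual is tied to discovery, so the period began on December 4, 2003 rather than on April 10, 2002 when the act occurred.
Adding the 5 years base period to December 4, 2003 gives a deadline of December 4, 2008, before any tolling.
The period was tolled for 166 days by the defendant's absence from the jurisdiction (August 7, 2004 to January 20, 2005), pushing the deadline to May 19, 2009.
Although a criminal prosecution ran from November 16, 2005 to June 24, 2006, the stated rules do not make that a tolling event, so it is disregarded.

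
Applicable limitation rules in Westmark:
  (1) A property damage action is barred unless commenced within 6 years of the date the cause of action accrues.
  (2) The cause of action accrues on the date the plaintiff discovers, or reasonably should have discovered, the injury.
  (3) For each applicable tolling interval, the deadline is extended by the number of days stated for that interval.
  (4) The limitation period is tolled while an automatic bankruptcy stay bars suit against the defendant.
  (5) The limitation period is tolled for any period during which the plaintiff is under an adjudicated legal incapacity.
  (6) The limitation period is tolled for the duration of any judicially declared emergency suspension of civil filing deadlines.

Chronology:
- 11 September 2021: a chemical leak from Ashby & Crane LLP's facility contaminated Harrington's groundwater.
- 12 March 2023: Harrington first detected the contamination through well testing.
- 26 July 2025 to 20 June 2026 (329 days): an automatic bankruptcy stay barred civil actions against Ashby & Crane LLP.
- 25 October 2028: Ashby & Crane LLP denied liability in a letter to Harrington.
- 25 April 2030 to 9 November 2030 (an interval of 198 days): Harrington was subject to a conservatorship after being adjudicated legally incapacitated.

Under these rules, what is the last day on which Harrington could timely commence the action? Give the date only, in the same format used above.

4 February 2030

Under the discovery rule, the claim accrued on 12 March 2023, when Harrington discovered the injury — not on the 11 September 2021 date of the underlying act.
6 years from 12 March 2023 is 12 March 2029.
The period was tolled for 329 days by the automatic bankruptcy stay (26 July 2025 to 20 June 2026), pushing the deadline to 4 February 2030.
The plaintiff's legal incapacity starting 25 April 2030 came too late — the period had run on 4 February 2030 — and so does not extend the deadline.
None of the other events listed affects the running of the period under the stated rules.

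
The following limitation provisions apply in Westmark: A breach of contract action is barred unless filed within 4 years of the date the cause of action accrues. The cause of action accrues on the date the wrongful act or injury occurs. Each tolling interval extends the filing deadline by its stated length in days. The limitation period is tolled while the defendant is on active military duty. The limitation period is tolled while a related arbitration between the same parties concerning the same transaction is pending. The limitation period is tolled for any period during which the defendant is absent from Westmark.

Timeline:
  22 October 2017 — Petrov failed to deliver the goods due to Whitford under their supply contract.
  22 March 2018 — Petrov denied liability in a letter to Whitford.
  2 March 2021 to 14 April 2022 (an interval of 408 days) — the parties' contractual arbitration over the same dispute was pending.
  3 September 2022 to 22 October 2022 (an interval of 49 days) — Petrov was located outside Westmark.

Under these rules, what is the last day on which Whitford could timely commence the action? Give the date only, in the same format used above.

22 January 2023

The cause of action accrued on 22 October 2017, the date of the act.
4 years from 22 October 2017 is 22 October 2021.
Because the pending related arbitration ran from 2 March 2021 to 14 April 2022, the deadline is extended by 408 days to 4 December 2022.
Because the defendant's absence from the jurisdiction ran from 3 September 2022 to 22 October 2022, the deadline is extended by 49 days to 22 January 2023.
Nothing else in the chronology tolls or restarts the period.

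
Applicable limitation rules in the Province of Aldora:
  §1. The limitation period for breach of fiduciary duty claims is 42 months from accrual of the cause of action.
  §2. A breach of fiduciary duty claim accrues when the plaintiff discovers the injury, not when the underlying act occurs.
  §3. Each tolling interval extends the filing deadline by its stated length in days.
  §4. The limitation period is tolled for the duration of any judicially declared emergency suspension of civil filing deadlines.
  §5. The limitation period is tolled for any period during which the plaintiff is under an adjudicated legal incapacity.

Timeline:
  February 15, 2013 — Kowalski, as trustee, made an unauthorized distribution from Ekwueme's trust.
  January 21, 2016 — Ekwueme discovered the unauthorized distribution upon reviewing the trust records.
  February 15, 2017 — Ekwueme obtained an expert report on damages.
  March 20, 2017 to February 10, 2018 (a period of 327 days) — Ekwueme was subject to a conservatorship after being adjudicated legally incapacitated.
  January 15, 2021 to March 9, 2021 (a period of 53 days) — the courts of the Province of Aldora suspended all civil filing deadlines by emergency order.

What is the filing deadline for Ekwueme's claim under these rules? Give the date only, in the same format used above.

June 12, 2020

Accrual is tied to discovery, so the period began on January 21, 2016 rather than on February 15, 2013 when the act occurred.
The untolled deadline — 42 months after January 21, 2016 — is July 21, 2019.
Because the plaintiff's legal incapacity ran from March 20, 2017 to February 10, 2018, the deadline is extended by 327 days to June 12, 2020.
The emergency suspension of filing deadlines starting January 15, 2021 came too late — the period had run on June 12, 2020 — and so does not extend the deadline.
Nothing else in the chronology tolls or restarts the period.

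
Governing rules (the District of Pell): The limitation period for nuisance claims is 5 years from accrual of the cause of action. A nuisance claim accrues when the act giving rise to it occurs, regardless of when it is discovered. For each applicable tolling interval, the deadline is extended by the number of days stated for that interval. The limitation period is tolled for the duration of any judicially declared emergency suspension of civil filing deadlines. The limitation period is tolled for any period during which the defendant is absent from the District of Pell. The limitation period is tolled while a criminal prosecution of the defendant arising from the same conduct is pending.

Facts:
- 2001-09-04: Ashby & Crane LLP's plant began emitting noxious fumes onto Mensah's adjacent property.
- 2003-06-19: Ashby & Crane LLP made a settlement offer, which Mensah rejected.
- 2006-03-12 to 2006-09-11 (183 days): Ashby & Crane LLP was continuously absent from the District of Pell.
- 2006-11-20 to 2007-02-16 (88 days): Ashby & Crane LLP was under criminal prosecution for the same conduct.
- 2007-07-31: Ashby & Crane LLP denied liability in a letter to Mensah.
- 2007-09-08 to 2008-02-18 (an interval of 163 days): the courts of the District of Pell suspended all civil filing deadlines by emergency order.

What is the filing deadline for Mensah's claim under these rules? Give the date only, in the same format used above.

2007-06-02

The cause of action accrued on 2001-09-04, the date of the act.
Adding the 5 years base period to 2001-09-04 gives a deadline of 2006-09-04, before any tolling.
The defendant's absence from the jurisdiction from 2006-03-12 to 2006-09-11 tolled the period for 183 days, extending the deadline to 2007-03-06.
The pending criminal prosecution from 2006-11-20 to 2007-02-16 tolled the period for 88 days, extending the deadline to 2007-06-02.
The emergency suspension of filing deadlines starting 2007-09-08 came too late — the period had run on 2007-06-02 — and so does not extend the deadline.
The other events in the timeline have no effect on the limitation period under the stated rules.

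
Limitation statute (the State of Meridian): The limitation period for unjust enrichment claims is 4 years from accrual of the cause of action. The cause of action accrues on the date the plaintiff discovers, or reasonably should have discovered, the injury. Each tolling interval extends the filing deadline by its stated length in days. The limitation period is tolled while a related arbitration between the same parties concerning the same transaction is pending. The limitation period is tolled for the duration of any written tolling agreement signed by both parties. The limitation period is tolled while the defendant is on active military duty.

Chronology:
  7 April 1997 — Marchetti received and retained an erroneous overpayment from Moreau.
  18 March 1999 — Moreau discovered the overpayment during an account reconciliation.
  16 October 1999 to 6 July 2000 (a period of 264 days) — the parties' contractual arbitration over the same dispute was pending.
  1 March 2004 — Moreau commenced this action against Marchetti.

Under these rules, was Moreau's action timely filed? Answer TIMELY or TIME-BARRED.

Accrual is tied to discovery, so the period began on 18 March 1999 rather than on 7 April 1997 when the act occurred.
Adding the 4 years base period to 18 March 1999 gives a deadline of 18 March 2003, before any tolling.
The period was tolled for 264 days by the pending related arbitration (16 October 1999 to 6 July 2000), pushing the deadline to 7 December 2003.
The 1 March 2004 filing falls after the 7 December 2003 deadline; the claim is time-barred.

TIME-BARRED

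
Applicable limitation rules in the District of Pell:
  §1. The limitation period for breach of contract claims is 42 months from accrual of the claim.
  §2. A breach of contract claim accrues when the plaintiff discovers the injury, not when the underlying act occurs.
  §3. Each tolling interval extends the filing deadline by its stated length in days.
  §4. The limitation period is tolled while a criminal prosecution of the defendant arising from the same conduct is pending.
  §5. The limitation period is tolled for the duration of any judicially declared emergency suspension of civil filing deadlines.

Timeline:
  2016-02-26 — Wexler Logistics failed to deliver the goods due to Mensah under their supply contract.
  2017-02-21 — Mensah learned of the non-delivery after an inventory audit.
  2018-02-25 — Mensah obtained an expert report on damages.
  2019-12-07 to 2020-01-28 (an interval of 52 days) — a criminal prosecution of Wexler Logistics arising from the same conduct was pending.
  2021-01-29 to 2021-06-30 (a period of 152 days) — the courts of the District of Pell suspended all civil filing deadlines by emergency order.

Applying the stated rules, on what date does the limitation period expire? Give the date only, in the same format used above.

The claim did not accrue until Mensah discovered the injury on 2017-02-21; the 2016-02-26 act date does not start the clock under the stated rule.
The untolled deadline — 42 months after 2017-02-21 — is 2020-08-21.
Because the pending criminal prosecution ran from 2019-12-07 to 2020-01-28, the deadline is extended by 52 days to 2020-10-12.
The emergency suspension of filing deadlines starting 2021-01-29 came too late — the period had run on 2020-10-12 — and so does not extend the deadline.
Nothing else in the chronology tolls or restarts the period.

2020-10-12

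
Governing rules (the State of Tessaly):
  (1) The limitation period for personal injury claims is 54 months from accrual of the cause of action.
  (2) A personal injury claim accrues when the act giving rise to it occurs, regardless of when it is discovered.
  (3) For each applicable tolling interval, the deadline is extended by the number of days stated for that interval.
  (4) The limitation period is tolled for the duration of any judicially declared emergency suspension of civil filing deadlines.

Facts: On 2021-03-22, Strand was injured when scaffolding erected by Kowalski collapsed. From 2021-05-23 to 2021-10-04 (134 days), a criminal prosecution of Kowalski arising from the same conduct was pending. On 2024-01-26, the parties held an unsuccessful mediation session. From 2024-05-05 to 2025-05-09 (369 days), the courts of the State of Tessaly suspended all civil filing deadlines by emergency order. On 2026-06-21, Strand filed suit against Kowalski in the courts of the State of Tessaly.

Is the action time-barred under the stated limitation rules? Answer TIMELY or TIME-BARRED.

TIMELY

The limitation period began to run on 2021-03-22.
54 months from 2021-03-22 is 2025-09-22.
Because the emergency suspension of filing deadlines ran from 2024-05-05 to 2025-05-09, the deadline is extended by 369 days to 2026-09-26.
The pending criminal prosecution from 2021-05-23 to 2021-10-04 does not toll the period, because no stated rule makes a criminal prosecution a tolling event.
Nothing else in the chronology tolls or restarts the period.
Filing on 2026-06-21 beat the 2026-09-26 deadline — the action is timely.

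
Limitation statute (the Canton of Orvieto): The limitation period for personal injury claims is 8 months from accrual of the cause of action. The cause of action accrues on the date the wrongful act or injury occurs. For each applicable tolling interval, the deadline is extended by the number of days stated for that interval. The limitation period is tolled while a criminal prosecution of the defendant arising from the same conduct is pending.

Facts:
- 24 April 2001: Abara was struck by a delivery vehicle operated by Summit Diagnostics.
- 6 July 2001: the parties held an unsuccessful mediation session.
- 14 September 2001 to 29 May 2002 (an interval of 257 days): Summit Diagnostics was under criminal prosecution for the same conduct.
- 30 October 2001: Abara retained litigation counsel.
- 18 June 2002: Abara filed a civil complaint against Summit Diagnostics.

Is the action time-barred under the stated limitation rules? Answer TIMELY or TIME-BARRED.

TIMELY

The claim accrued on 24 April 2001, when the wrongful act occurred.
Adding the 8 months base period to 24 April 2001 gives a deadline of 24 December 2001, before any tolling.
Because the pending criminal prosecution ran from 14 September 2001 to 29 May 2002, the deadline is extended by 257 days to 7 September 2002.
None of the other events listed affects the running of the period under the stated rules.
The 18 June 2002 filing precedes the 7 September 2002 deadline; the claim is timely.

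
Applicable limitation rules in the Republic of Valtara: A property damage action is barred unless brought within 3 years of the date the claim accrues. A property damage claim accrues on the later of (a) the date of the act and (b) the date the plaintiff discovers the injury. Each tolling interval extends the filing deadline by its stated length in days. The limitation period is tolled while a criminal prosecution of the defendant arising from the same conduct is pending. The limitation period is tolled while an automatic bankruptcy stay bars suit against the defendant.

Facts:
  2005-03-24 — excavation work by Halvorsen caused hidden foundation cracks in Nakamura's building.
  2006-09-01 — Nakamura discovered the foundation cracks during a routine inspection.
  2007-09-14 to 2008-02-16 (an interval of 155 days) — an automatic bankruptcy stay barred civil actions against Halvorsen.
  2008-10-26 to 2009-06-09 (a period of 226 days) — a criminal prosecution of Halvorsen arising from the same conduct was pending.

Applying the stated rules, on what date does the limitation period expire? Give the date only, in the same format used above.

2010-09-17

Taking the later of the act (2005-03-24) and discovery (2006-09-01), the claim accrued on 2006-09-01.
The untolled deadline — 3 years after 2006-09-01 — is 2009-09-01.
The automatic bankruptcy stay from 2007-09-14 to 2008-02-16 tolled the period for 155 days, extending the deadline to 2010-02-03.
The pending criminal prosecution from 2008-10-26 to 2009-06-09 tolled the period for 226 days, extending the deadline to 2010-09-17.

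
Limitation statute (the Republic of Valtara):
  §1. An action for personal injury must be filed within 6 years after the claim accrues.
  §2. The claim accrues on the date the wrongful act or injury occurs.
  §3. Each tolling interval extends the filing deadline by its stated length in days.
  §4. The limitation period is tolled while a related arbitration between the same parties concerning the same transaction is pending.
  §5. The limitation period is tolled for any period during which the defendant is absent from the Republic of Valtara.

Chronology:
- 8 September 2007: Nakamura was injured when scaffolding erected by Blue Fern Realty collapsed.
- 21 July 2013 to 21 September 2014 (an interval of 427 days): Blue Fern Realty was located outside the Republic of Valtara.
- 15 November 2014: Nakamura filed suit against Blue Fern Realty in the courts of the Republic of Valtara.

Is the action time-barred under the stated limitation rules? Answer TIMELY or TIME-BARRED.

The claim accrued on 8 September 2007, the date of the act.
Adding the 6 years base period to 8 September 2007 gives a deadline of 8 September 2013, before any tolling.
Because the defendant's absence from the jurisdiction ran from 21 July 2013 to 21 September 2014, the deadline is extended by 427 days to 9 November 2014.
The 15 November 2014 filing falls after the 9 November 2014 deadline; the claim is time-barred.

TIME-BARRED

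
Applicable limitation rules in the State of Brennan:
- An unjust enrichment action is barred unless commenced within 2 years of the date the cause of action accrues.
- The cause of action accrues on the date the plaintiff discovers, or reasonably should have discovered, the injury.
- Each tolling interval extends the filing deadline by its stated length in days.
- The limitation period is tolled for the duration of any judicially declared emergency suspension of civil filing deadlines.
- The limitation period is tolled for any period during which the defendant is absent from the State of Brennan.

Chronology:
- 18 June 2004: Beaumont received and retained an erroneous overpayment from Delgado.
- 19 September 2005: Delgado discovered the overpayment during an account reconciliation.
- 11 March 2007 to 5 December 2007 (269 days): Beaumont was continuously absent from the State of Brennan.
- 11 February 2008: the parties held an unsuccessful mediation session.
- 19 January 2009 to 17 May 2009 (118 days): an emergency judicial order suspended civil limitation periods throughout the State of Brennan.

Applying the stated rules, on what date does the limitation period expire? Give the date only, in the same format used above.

Accrual is tied to discovery, so the period began on 19 September 2005 rather than on 18 June 2004 when the act occurred.
Adding the 2 years base period to 19 September 2005 gives a deadline of 19 September 2007, before any tolling.
Because the defendant's absence from the jurisdiction ran from 11 March 2007 to 5 December 2007, the deadline is extended by 269 days to 14 June 2008.
By the time the emergency suspension of filing deadlines began on 19 January 2009, the limitation period had already expired on 14 June 2008; that interval cannot revive it.
None of the other events listed affects the running of the period under the stated rules.

14 June 2008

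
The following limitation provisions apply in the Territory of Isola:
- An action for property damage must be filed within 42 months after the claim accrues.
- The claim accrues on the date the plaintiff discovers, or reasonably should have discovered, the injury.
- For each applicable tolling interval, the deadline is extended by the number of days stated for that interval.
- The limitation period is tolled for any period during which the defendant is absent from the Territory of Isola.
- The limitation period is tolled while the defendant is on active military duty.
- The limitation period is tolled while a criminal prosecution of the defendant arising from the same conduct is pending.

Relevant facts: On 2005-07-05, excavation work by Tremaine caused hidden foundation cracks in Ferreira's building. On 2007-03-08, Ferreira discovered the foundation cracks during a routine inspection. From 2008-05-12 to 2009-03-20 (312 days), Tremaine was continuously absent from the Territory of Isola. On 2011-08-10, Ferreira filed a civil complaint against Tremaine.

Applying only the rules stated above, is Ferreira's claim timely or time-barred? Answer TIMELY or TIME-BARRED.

Accrual is tied to discovery, so the period began on 2007-03-08 rather than on 2005-07-05 when the act occurred.
The untolled deadline — 42 months after 2007-03-08 — is 2010-09-08.
The defendant's absence from the jurisdiction from 2008-05-12 to 2009-03-20 tolled the period for 312 days, extending the deadline to 2011-07-17.
Ferreira filed on 2011-08-10, after the 2011-07-17 deadline, so the action is time-barred.

TIME-BARRED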